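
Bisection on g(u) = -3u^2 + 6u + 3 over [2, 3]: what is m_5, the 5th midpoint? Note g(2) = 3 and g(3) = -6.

2.40625

u = 2.5 gives g = -0.75, negative; keep [2, 2.5]
u = 2.25 gives g = 1.3125, positive; keep [2.25, 2.5]
u = 2.375 gives g = 0.328125, positive; keep [2.375, 2.5]
u = 2.4375 gives g = -0.1992, negative; keep [2.375, 2.4375]
u = 2.40625 gives g = 0.0674, positive; keep [2.40625, 2.4375]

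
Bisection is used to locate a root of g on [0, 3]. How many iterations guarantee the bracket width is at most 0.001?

Width after n steps is 3/2^n. Need 2^n ≥ 3/0.001 = 3000.
2^11 = 2048 < 3000 ≤ 2^12 = 4096, so n = 12.

12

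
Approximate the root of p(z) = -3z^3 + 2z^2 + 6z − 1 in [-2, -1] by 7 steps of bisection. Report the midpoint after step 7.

-1.2109375

z = -1.5 gives p = 4.625, positive; keep [-1.5, -1]
z = -1.25 gives p = 0.484375, positive; keep [-1.25, -1]
z = -1.125 gives p = -0.947266, negative; keep [-1.25, -1.125]
z = -1.1875 gives p = -0.281, negative; keep [-1.25, -1.1875]
z = -1.21875 gives p = 0.089, positive; keep [-1.21875, -1.1875]
z = -1.203125 gives p = -0.0991, negative; keep [-1.21875, -1.203125]
z = -1.2109375 gives p = -0.0058, negative; keep [-1.21875, -1.2109375]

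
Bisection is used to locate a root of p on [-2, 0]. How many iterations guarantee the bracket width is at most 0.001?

11

Width after n steps is 2/2^n. Need 2^n ≥ 2/0.001 = 2000.
2^10 = 1024 < 2000 ≤ 2^11 = 2048, so n = 11.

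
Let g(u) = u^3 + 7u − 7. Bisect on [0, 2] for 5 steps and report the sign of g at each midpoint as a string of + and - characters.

u = 1 gives g = 1, positive; keep [0, 1]
u = 0.5 gives g = -3.375, negative; keep [0.5, 1]
u = 0.75 gives g = -1.328125, negative; keep [0.75, 1]
u = 0.875 gives g = -0.2051, negative; keep [0.875, 1]
u = 0.9375 gives g = 0.3865, positive; keep [0.875, 0.9375]

+---+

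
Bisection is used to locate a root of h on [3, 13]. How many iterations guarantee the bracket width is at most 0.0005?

Width after n steps is 10/2^n. Need 2^n ≥ 10/0.0005 = 20000.
2^14 = 16384 < 20000 ≤ 2^15 = 32768, so n = 15.

15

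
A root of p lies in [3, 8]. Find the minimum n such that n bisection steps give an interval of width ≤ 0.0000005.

24

Width after n steps is 5/2^n. Need 2^n ≥ 5/0.0000005 = 10000000.
2^23 = 8388608 < 10000000 ≤ 2^24 = 16777216, so n = 24.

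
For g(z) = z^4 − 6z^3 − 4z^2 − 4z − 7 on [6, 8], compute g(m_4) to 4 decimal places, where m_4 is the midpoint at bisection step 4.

-27.3279

g(7) = 112 > 0, so the root lies in [6, 7]
g(6.5) = -64.6875 < 0, so the root lies in [6.5, 7]
g(6.75) = 14.410156 > 0, so the root lies in [6.5, 6.75]
g(6.625) = -27.3279 < 0, so the root lies in [6.625, 6.75]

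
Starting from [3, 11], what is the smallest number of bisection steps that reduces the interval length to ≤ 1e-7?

Width after n steps is 8/2^n. Need 2^n ≥ 8/1e-7 = 80000000.
2^26 = 67108864 < 80000000 ≤ 2^27 = 134217728, so n = 27.

27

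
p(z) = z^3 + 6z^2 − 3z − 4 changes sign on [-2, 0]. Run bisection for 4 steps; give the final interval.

[-0.75, -0.625]

p(-1) = 4 > 0, so the root lies in [-1, 0]
p(-0.5) = -1.125 < 0, so the root lies in [-1, -0.5]
p(-0.75) = 1.203125 > 0, so the root lies in [-0.75, -0.5]
p(-0.625) = -0.0254 < 0, so the root lies in [-0.75, -0.625]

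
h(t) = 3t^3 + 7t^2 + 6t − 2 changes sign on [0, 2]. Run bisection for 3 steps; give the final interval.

[0.25, 0.5]

t = 1 gives h = 14, positive; keep [0, 1]
t = 0.5 gives h = 3.125, positive; keep [0, 0.5]
t = 0.25 gives h = -0.015625, negative; keep [0.25, 0.5]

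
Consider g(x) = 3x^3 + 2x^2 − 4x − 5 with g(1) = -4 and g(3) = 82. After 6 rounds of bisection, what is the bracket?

x = 2 gives g = 19, positive; keep [1, 2]
x = 1.5 gives g = 3.625, positive; keep [1, 1.5]
x = 1.25 gives g = -1.015625, negative; keep [1.25, 1.5]
x = 1.375 gives g = 1.0801, positive; keep [1.25, 1.375]
x = 1.3125 gives g = -0.0217, negative; keep [1.3125, 1.375]
x = 1.34375 gives g = 0.5154, positive; keep [1.3125, 1.34375]

[1.3125, 1.34375]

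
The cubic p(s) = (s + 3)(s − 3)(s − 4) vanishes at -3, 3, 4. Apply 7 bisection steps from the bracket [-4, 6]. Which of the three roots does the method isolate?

-3

p(1) = 24 > 0, so the root lies in [-4, 1]
p(-1.5) = 37.125 > 0, so the root lies in [-4, -1.5]
p(-2.75) = 9.703125 > 0, so the root lies in [-4, -2.75]
p(-3.375) = -17.6309 < 0, so the root lies in [-3.375, -2.75]
p(-3.0625) = -2.676 < 0, so the root lies in [-3.0625, -2.75]
p(-2.90625) = 3.8241 > 0, so the root lies in [-3.0625, -2.90625]
p(-2.984375) = 0.6531 > 0, so the root lies in [-3.0625, -2.984375]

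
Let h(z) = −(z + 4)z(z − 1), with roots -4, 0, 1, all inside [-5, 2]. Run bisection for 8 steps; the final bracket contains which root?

-4

z = -1.5 gives h = -9.375, negative; keep [-5, -1.5]
z = -3.25 gives h = -10.359375, negative; keep [-5, -3.25]
z = -4.125 gives h = 2.642578, positive; keep [-4.125, -3.25]
z = -3.6875 gives h = -5.4016, negative; keep [-4.125, -3.6875]
z = -3.90625 gives h = -1.7967, negative; keep [-4.125, -3.90625]
z = -4.015625 gives h = 0.3147, positive; keep [-4.015625, -3.90625]
z = -3.9609375 gives h = -0.7676, negative; keep [-4.015625, -3.9609375]
z = -3.98828125 gives h = -0.2331, negative; keep [-4.015625, -3.98828125]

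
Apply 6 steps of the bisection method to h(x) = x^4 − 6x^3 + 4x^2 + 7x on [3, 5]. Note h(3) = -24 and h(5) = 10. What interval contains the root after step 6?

[4.875, 4.90625]

m = 4, h(m) = -36 (−); new bracket [4, 5]
m = 4.5, h(m) = -24.1875 (−); new bracket [4.5, 5]
m = 4.75, h(m) = -10.464844 (−); new bracket [4.75, 5]
m = 4.875, h(m) = -1.1521 (−); new bracket [4.875, 5]
m = 4.9375, h(m) = 4.1841 (+); new bracket [4.875, 4.9375]
m = 4.90625, h(m) = 1.4573 (+); new bracket [4.875, 4.90625]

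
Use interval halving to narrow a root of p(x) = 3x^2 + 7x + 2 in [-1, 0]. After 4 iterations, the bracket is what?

[-0.375, -0.3125]

m = -0.5, p(m) = -0.75 (−); new bracket [-0.5, 0]
m = -0.25, p(m) = 0.4375 (+); new bracket [-0.5, -0.25]
m = -0.375, p(m) = -0.203125 (−); new bracket [-0.375, -0.25]
m = -0.3125, p(m) = 0.1055 (+); new bracket [-0.375, -0.3125]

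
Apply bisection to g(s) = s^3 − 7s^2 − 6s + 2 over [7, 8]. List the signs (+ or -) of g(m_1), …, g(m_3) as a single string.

s = 7.5 gives g = -14.875, negative; keep [7.5, 8]
s = 7.75 gives g = 0.546875, positive; keep [7.5, 7.75]
s = 7.625 gives g = -7.412109, negative; keep [7.625, 7.75]

-+-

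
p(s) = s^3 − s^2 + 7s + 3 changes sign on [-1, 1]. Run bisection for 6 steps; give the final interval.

[-0.40625, -0.375]

p(0) = 3 > 0, so the root lies in [-1, 0]
p(-0.5) = -0.875 < 0, so the root lies in [-0.5, 0]
p(-0.25) = 1.171875 > 0, so the root lies in [-0.5, -0.25]
p(-0.375) = 0.1816 > 0, so the root lies in [-0.5, -0.375]
p(-0.4375) = -0.3376 < 0, so the root lies in [-0.4375, -0.375]
p(-0.40625) = -0.0758 < 0, so the root lies in [-0.40625, -0.375]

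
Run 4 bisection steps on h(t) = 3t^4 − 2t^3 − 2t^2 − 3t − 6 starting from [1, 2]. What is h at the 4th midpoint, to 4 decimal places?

-2.0412

m = 1.5, h(m) = -6.5625 (−); new bracket [1.5, 2]
m = 1.75, h(m) = 0.042969 (+); new bracket [1.5, 1.75]
m = 1.625, h(m) = -3.81958 (−); new bracket [1.625, 1.75]
m = 1.6875, h(m) = -2.0412 (−); new bracket [1.6875, 1.75]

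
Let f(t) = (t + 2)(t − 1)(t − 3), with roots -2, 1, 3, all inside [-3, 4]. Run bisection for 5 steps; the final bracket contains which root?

-2

midpoint 0.5: f = 3.125 > 0 → [-3, 0.5]
midpoint -1.25: f = 7.171875 > 0 → [-3, -1.25]
midpoint -2.125: f = -2.001953 < 0 → [-2.125, -1.25]
midpoint -1.6875: f = 3.9368 > 0 → [-2.125, -1.6875]
midpoint -1.90625: f = 1.3368 > 0 → [-2.125, -1.90625]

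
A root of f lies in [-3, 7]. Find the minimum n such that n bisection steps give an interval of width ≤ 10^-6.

24

Width after n steps is 10/2^n. Need 2^n ≥ 10/10^-6 = 10000000.
2^23 = 8388608 < 10000000 ≤ 2^24 = 16777216, so n = 24.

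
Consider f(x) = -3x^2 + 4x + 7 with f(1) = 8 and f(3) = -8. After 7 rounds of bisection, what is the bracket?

m = 2, f(m) = 3 (+); new bracket [2, 3]
m = 2.5, f(m) = -1.75 (−); new bracket [2, 2.5]
m = 2.25, f(m) = 0.8125 (+); new bracket [2.25, 2.5]
m = 2.375, f(m) = -0.4219 (−); new bracket [2.25, 2.375]
m = 2.3125, f(m) = 0.207 (+); new bracket [2.3125, 2.375]
m = 2.34375, f(m) = -0.1045 (−); new bracket [2.3125, 2.34375]
m = 2.328125, f(m) = 0.052 (+); new bracket [2.328125, 2.34375]

[2.328125, 2.34375]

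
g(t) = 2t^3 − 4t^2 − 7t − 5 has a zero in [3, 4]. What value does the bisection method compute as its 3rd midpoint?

g(3.5) = 7.25 > 0, so the root lies in [3, 3.5]
g(3.25) = -1.34375 < 0, so the root lies in [3.25, 3.5]
g(3.375) = 2.699219 > 0, so the root lies in [3.25, 3.375]

3.375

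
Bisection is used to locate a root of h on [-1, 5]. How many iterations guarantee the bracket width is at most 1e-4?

Width after n steps is 6/2^n. Need 2^n ≥ 6/1e-4 = 60000.
2^15 = 32768 < 60000 ≤ 2^16 = 65536, so n = 16.

16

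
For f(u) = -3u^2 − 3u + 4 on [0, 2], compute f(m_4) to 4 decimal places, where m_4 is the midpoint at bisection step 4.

-0.9219

m = 1, f(m) = -2 (−); new bracket [0, 1]
m = 0.5, f(m) = 1.75 (+); new bracket [0.5, 1]
m = 0.75, f(m) = 0.0625 (+); new bracket [0.75, 1]
m = 0.875, f(m) = -0.9219 (−); new bracket [0.75, 0.875]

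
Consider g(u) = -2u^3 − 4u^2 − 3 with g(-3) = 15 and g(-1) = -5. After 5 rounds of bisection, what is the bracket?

[-2.3125, -2.25]

m = -2, g(m) = -3 (−); new bracket [-3, -2]
m = -2.5, g(m) = 3.25 (+); new bracket [-2.5, -2]
m = -2.25, g(m) = -0.46875 (−); new bracket [-2.5, -2.25]
m = -2.375, g(m) = 1.2305 (+); new bracket [-2.375, -2.25]
m = -2.3125, g(m) = 0.3423 (+); new bracket [-2.3125, -2.25]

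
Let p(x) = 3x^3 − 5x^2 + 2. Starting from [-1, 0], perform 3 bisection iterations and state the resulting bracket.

[-0.625, -0.5]

m = -0.5, p(m) = 0.375 (+); new bracket [-1, -0.5]
m = -0.75, p(m) = -2.078125 (−); new bracket [-0.75, -0.5]
m = -0.625, p(m) = -0.685547 (−); new bracket [-0.625, -0.5]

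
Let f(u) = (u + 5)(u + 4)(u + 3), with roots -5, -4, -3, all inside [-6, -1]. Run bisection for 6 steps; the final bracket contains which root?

u = -3.5 gives f = -0.375, negative; keep [-3.5, -1]
u = -2.25 gives f = 3.609375, positive; keep [-3.5, -2.25]
u = -2.875 gives f = 0.298828, positive; keep [-3.5, -2.875]
u = -3.1875 gives f = -0.2761, negative; keep [-3.1875, -2.875]
u = -3.03125 gives f = -0.0596, negative; keep [-3.03125, -2.875]
u = -2.953125 gives f = 0.1004, positive; keep [-3.03125, -2.953125]

-3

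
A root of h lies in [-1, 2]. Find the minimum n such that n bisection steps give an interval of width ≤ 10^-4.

Width after n steps is 3/2^n. Need 2^n ≥ 3/10^-4 = 30000.
2^14 = 16384 < 30000 ≤ 2^15 = 32768, so n = 15.

15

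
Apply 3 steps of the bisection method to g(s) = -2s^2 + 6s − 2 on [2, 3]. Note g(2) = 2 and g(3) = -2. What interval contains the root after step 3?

g(2.5) = 0.5 > 0, so the root lies in [2.5, 3]
g(2.75) = -0.625 < 0, so the root lies in [2.5, 2.75]
g(2.625) = -0.03125 < 0, so the root lies in [2.5, 2.625]

[2.5, 2.625]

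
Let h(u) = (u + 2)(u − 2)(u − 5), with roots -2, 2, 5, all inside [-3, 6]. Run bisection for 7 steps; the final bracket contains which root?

-2

midpoint 1.5: h = 6.125 > 0 → [-3, 1.5]
midpoint -0.75: h = 19.765625 > 0 → [-3, -0.75]
midpoint -1.875: h = 3.330078 > 0 → [-3, -1.875]
midpoint -2.4375: h = -14.4392 < 0 → [-2.4375, -1.875]
midpoint -2.15625: h = -4.6474 < 0 → [-2.15625, -1.875]
midpoint -2.015625: h = -0.4402 < 0 → [-2.015625, -1.875]
midpoint -1.9453125: h = 1.4985 > 0 → [-2.015625, -1.9453125]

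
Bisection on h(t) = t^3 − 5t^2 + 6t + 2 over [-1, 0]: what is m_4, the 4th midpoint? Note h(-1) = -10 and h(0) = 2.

m = -0.5, h(m) = -2.375 (−); new bracket [-0.5, 0]
m = -0.25, h(m) = 0.171875 (+); new bracket [-0.5, -0.25]
m = -0.375, h(m) = -1.005859 (−); new bracket [-0.375, -0.25]
m = -0.3125, h(m) = -0.3938 (−); new bracket [-0.3125, -0.25]

-0.3125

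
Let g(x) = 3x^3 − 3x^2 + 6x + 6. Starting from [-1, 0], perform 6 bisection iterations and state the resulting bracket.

m = -0.5, g(m) = 1.875 (+); new bracket [-1, -0.5]
m = -0.75, g(m) = -1.453125 (−); new bracket [-0.75, -0.5]
m = -0.625, g(m) = 0.345703 (+); new bracket [-0.75, -0.625]
m = -0.6875, g(m) = -0.5178 (−); new bracket [-0.6875, -0.625]
m = -0.65625, g(m) = -0.0774 (−); new bracket [-0.65625, -0.625]
m = -0.640625, g(m) = 0.1363 (+); new bracket [-0.65625, -0.640625]

[-0.65625, -0.640625]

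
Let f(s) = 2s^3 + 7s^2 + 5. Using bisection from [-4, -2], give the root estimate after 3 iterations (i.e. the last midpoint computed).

midpoint -3: f = 14 > 0 → [-4, -3]
midpoint -3.5: f = 5 > 0 → [-4, -3.5]
midpoint -3.75: f = -2.03125 < 0 → [-3.75, -3.5]

-3.75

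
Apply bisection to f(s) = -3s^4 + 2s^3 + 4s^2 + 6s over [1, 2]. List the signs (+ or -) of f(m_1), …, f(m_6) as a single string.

+++-+-

s = 1.5 gives f = 9.5625, positive; keep [1.5, 2]
s = 1.75 gives f = 5.332031, positive; keep [1.75, 2]
s = 1.875 gives f = 1.417236, positive; keep [1.875, 2]
s = 1.9375 gives f = -1.0884, negative; keep [1.875, 1.9375]
s = 1.90625 gives f = 0.2132, positive; keep [1.90625, 1.9375]
s = 1.921875 gives f = -0.4252, negative; keep [1.90625, 1.921875]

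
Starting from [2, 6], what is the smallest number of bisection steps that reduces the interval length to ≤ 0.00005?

17

Width after n steps is 4/2^n. Need 2^n ≥ 4/0.00005 = 80000.
2^16 = 65536 < 80000 ≤ 2^17 = 131072, so n = 17.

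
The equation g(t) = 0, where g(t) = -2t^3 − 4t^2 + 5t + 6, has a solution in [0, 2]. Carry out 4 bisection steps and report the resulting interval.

[1.375, 1.5]

m = 1, g(m) = 5 (+); new bracket [1, 2]
m = 1.5, g(m) = -2.25 (−); new bracket [1, 1.5]
m = 1.25, g(m) = 2.09375 (+); new bracket [1.25, 1.5]
m = 1.375, g(m) = 0.1133 (+); new bracket [1.375, 1.5]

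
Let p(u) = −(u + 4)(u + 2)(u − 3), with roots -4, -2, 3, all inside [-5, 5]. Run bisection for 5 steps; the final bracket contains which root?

3

m = 0, p(m) = 24 (+); new bracket [0, 5]
m = 2.5, p(m) = 14.625 (+); new bracket [2.5, 5]
m = 3.75, p(m) = -33.421875 (−); new bracket [2.5, 3.75]
m = 3.125, p(m) = -4.5645 (−); new bracket [2.5, 3.125]
m = 2.8125, p(m) = 6.1472 (+); new bracket [2.8125, 3.125]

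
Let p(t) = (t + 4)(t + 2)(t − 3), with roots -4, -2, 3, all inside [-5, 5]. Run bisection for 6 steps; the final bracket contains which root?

t = 0 gives p = -24, negative; keep [0, 5]
t = 2.5 gives p = -14.625, negative; keep [2.5, 5]
t = 3.75 gives p = 33.421875, positive; keep [2.5, 3.75]
t = 3.125 gives p = 4.5645, positive; keep [2.5, 3.125]
t = 2.8125 gives p = -6.1472, negative; keep [2.8125, 3.125]
t = 2.96875 gives p = -1.0821, negative; keep [2.96875, 3.125]

3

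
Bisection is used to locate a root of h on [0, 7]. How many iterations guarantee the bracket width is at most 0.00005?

18

Width after n steps is 7/2^n. Need 2^n ≥ 7/0.00005 = 140000.
2^17 = 131072 < 140000 ≤ 2^18 = 262144, so n = 18.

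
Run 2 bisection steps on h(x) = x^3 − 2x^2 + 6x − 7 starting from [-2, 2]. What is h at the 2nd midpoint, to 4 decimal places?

-2.0000

x = 0 gives h = -7, negative; keep [0, 2]
x = 1 gives h = -2, negative; keep [1, 2]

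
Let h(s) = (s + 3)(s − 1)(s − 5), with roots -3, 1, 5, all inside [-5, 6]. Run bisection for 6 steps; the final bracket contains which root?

-3

m = 0.5, h(m) = 7.875 (+); new bracket [-5, 0.5]
m = -2.25, h(m) = 17.671875 (+); new bracket [-5, -2.25]
m = -3.625, h(m) = -24.931641 (−); new bracket [-3.625, -2.25]
m = -2.9375, h(m) = 1.9534 (+); new bracket [-3.625, -2.9375]
m = -3.28125, h(m) = -9.9715 (−); new bracket [-3.28125, -2.9375]
m = -3.109375, h(m) = -3.6449 (−); new bracket [-3.109375, -2.9375]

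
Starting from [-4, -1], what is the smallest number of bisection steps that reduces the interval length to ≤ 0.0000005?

Width after n steps is 3/2^n. Need 2^n ≥ 3/0.0000005 = 6000000.
2^22 = 4194304 < 6000000 ≤ 2^23 = 8388608, so n = 23.

23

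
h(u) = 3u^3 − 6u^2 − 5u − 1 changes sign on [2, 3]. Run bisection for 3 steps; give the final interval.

[2.625, 2.75]

midpoint 2.5: h = -4.125 < 0 → [2.5, 3]
midpoint 2.75: h = 2.265625 > 0 → [2.5, 2.75]
midpoint 2.625: h = -1.205078 < 0 → [2.625, 2.75]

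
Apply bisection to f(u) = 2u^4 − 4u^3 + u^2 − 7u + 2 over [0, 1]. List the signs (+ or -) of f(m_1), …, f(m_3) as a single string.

-+-

f(0.5) = -1.625 < 0, so the root lies in [0, 0.5]
f(0.25) = 0.257812 > 0, so the root lies in [0.25, 0.5]
f(0.375) = -0.655762 < 0, so the root lies in [0.25, 0.375]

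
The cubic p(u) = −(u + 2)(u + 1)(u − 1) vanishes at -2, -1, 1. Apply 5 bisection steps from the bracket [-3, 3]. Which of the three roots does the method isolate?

1

midpoint 0: p = 2 > 0 → [0, 3]
midpoint 1.5: p = -4.375 < 0 → [0, 1.5]
midpoint 0.75: p = 1.203125 > 0 → [0.75, 1.5]
midpoint 1.125: p = -0.8301 < 0 → [0.75, 1.125]
midpoint 0.9375: p = 0.3557 > 0 → [0.9375, 1.125]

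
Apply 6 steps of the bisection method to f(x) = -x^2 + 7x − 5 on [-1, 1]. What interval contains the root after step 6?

[0.78125, 0.8125]

f(0) = -5 < 0, so the root lies in [0, 1]
f(0.5) = -1.75 < 0, so the root lies in [0.5, 1]
f(0.75) = -0.3125 < 0, so the root lies in [0.75, 1]
f(0.875) = 0.3594 > 0, so the root lies in [0.75, 0.875]
f(0.8125) = 0.0273 > 0, so the root lies in [0.75, 0.8125]
f(0.78125) = -0.1416 < 0, so the root lies in [0.78125, 0.8125]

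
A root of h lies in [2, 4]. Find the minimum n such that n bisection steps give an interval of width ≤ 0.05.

Width after n steps is 2/2^n. Need 2^n ≥ 2/0.05 = 40.
2^5 = 32 < 40 ≤ 2^6 = 64, so n = 6.

6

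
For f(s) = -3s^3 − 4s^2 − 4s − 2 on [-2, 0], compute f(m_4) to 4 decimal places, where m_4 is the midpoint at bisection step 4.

-0.3301

s = -1 gives f = 1, positive; keep [-1, 0]
s = -0.5 gives f = -0.625, negative; keep [-1, -0.5]
s = -0.75 gives f = 0.015625, positive; keep [-0.75, -0.5]
s = -0.625 gives f = -0.3301, negative; keep [-0.75, -0.625]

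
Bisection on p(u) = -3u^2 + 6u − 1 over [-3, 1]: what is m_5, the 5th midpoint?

p(-1) = -10 < 0, so the root lies in [-1, 1]
p(0) = -1 < 0, so the root lies in [0, 1]
p(0.5) = 1.25 > 0, so the root lies in [0, 0.5]
p(0.25) = 0.3125 > 0, so the root lies in [0, 0.25]
p(0.125) = -0.2969 < 0, so the root lies in [0.125, 0.25]

0.125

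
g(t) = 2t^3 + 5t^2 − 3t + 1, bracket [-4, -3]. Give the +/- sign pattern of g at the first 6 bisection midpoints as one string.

----+-

g(-3.5) = -13 < 0, so the root lies in [-3.5, -3]
g(-3.25) = -5.09375 < 0, so the root lies in [-3.25, -3]
g(-3.125) = -1.832031 < 0, so the root lies in [-3.125, -3]
g(-3.0625) = -0.3638 < 0, so the root lies in [-3.0625, -3]
g(-3.03125) = 0.331 > 0, so the root lies in [-3.0625, -3.03125]
g(-3.046875) = -0.0131 < 0, so the root lies in [-3.046875, -3.03125]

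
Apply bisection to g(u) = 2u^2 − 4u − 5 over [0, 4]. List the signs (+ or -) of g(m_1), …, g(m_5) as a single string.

midpoint 2: g = -5 < 0 → [2, 4]
midpoint 3: g = 1 > 0 → [2, 3]
midpoint 2.5: g = -2.5 < 0 → [2.5, 3]
midpoint 2.75: g = -0.875 < 0 → [2.75, 3]
midpoint 2.875: g = 0.0312 > 0 → [2.75, 2.875]

-+--+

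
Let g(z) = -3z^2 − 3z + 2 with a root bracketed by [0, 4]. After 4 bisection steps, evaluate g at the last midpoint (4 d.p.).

1.0625

g(2) = -16 < 0, so the root lies in [0, 2]
g(1) = -4 < 0, so the root lies in [0, 1]
g(0.5) = -0.25 < 0, so the root lies in [0, 0.5]
g(0.25) = 1.0625 > 0, so the root lies in [0.25, 0.5]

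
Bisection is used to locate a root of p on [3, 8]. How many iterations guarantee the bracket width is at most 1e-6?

Width after n steps is 5/2^n. Need 2^n ≥ 5/1e-6 = 5000000.
2^22 = 4194304 < 5000000 ≤ 2^23 = 8388608, so n = 23.

23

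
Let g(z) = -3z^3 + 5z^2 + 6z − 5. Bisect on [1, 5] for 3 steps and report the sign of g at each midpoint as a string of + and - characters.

-+-

z = 3 gives g = -23, negative; keep [1, 3]
z = 2 gives g = 3, positive; keep [2, 3]
z = 2.5 gives g = -5.625, negative; keep [2, 2.5]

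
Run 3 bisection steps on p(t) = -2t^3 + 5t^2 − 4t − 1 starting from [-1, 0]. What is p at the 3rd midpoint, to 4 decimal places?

-0.4180

midpoint -0.5: p = 2.5 > 0 → [-0.5, 0]
midpoint -0.25: p = 0.34375 > 0 → [-0.25, 0]
midpoint -0.125: p = -0.417969 < 0 → [-0.25, -0.125]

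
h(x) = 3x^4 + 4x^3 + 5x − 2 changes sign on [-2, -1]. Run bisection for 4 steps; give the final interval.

[-1.9375, -1.875]

x = -1.5 gives h = -7.8125, negative; keep [-2, -1.5]
x = -1.75 gives h = -4.050781, negative; keep [-2, -1.75]
x = -1.875 gives h = -0.66333, negative; keep [-2, -1.875]
x = -1.9375 gives h = 1.4952, positive; keep [-1.9375, -1.875]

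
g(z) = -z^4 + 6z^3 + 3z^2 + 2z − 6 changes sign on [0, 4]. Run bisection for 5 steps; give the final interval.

z = 2 gives g = 42, positive; keep [0, 2]
z = 1 gives g = 4, positive; keep [0, 1]
z = 0.5 gives g = -3.5625, negative; keep [0.5, 1]
z = 0.75 gives g = -0.5977, negative; keep [0.75, 1]
z = 0.875 gives g = 1.4802, positive; keep [0.75, 0.875]

[0.75, 0.875]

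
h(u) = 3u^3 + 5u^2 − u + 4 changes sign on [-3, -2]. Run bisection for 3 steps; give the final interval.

midpoint -2.5: h = -9.125 < 0 → [-2.5, -2]
midpoint -2.25: h = -2.609375 < 0 → [-2.25, -2]
midpoint -2.125: h = -0.083984 < 0 → [-2.125, -2]

[-2.125, -2]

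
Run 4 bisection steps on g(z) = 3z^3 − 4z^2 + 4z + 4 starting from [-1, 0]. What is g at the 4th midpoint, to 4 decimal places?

-0.0496

m = -0.5, g(m) = 0.625 (+); new bracket [-1, -0.5]
m = -0.75, g(m) = -2.515625 (−); new bracket [-0.75, -0.5]
m = -0.625, g(m) = -0.794922 (−); new bracket [-0.625, -0.5]
m = -0.5625, g(m) = -0.0496 (−); new bracket [-0.5625, -0.5]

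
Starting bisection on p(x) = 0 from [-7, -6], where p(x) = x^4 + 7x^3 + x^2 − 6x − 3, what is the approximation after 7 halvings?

m = -6.5, p(m) = -59.0625 (−); new bracket [-7, -6.5]
m = -6.75, p(m) = 6.175781 (+); new bracket [-6.75, -6.5]
m = -6.625, p(m) = -28.400146 (−); new bracket [-6.75, -6.625]
m = -6.6875, p(m) = -11.6157 (−); new bracket [-6.75, -6.6875]
m = -6.71875, p(m) = -2.8477 (−); new bracket [-6.75, -6.71875]
m = -6.734375, p(m) = 1.6319 (+); new bracket [-6.734375, -6.71875]
m = -6.7265625, p(m) = -0.6159 (−); new bracket [-6.734375, -6.7265625]

-6.7265625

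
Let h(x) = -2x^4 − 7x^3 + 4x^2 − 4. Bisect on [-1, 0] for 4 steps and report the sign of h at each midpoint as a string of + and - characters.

-+--

midpoint -0.5: h = -2.25 < 0 → [-1, -0.5]
midpoint -0.75: h = 0.570312 > 0 → [-0.75, -0.5]
midpoint -0.625: h = -1.033691 < 0 → [-0.75, -0.625]
midpoint -0.6875: h = -0.2815 < 0 → [-0.75, -0.6875]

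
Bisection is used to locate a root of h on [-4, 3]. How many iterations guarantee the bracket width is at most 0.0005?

Width after n steps is 7/2^n. Need 2^n ≥ 7/0.0005 = 14000.
2^13 = 8192 < 14000 ≤ 2^14 = 16384, so n = 14.

14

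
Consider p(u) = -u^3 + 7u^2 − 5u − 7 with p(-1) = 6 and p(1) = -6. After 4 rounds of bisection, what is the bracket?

m = 0, p(m) = -7 (−); new bracket [-1, 0]
m = -0.5, p(m) = -2.625 (−); new bracket [-1, -0.5]
m = -0.75, p(m) = 1.109375 (+); new bracket [-0.75, -0.5]
m = -0.625, p(m) = -0.8965 (−); new bracket [-0.75, -0.625]

[-0.75, -0.625]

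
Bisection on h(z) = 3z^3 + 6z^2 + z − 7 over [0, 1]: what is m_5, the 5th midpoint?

0.84375

h(0.5) = -4.625 < 0, so the root lies in [0.5, 1]
h(0.75) = -1.609375 < 0, so the root lies in [0.75, 1]
h(0.875) = 0.478516 > 0, so the root lies in [0.75, 0.875]
h(0.8125) = -0.6174 < 0, so the root lies in [0.8125, 0.875]
h(0.84375) = -0.0827 < 0, so the root lies in [0.84375, 0.875]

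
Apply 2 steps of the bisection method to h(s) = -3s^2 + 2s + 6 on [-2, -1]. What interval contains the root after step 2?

h(-1.5) = -3.75 < 0, so the root lies in [-1.5, -1]
h(-1.25) = -1.1875 < 0, so the root lies in [-1.25, -1]

[-1.25, -1]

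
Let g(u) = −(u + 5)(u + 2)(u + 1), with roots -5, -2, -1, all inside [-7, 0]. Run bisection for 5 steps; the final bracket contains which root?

m = -3.5, g(m) = -5.625 (−); new bracket [-7, -3.5]
m = -5.25, g(m) = 3.453125 (+); new bracket [-5.25, -3.5]
m = -4.375, g(m) = -5.009766 (−); new bracket [-5.25, -4.375]
m = -4.8125, g(m) = -2.0105 (−); new bracket [-5.25, -4.8125]
m = -5.03125, g(m) = 0.3819 (+); new bracket [-5.03125, -4.8125]

-5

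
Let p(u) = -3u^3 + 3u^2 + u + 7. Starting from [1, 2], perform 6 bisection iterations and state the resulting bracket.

[1.84375, 1.859375]

u = 1.5 gives p = 5.125, positive; keep [1.5, 2]
u = 1.75 gives p = 1.859375, positive; keep [1.75, 2]
u = 1.875 gives p = -0.353516, negative; keep [1.75, 1.875]
u = 1.8125 gives p = 0.8049, positive; keep [1.8125, 1.875]
u = 1.84375 gives p = 0.239, positive; keep [1.84375, 1.875]
u = 1.859375 gives p = -0.0539, negative; keep [1.84375, 1.859375]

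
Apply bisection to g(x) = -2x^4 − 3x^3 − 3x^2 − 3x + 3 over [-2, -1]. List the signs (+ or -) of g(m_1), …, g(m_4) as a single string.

+---

x = -1.5 gives g = 0.75, positive; keep [-2, -1.5]
x = -1.75 gives g = -3.617188, negative; keep [-1.75, -1.5]
x = -1.625 gives g = -1.119629, negative; keep [-1.625, -1.5]
x = -1.5625 gives g = -0.1136, negative; keep [-1.5625, -1.5]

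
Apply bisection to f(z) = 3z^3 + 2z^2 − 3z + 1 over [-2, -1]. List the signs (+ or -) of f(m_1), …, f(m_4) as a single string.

-+++

midpoint -1.5: f = -0.125 < 0 → [-1.5, -1]
midpoint -1.25: f = 2.015625 > 0 → [-1.5, -1.25]
midpoint -1.375: f = 1.107422 > 0 → [-1.5, -1.375]
midpoint -1.4375: f = 0.5339 > 0 → [-1.5, -1.4375]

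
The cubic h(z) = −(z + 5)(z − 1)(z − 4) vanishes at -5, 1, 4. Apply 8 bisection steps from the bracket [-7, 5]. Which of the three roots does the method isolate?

-5

midpoint -1: h = -40 < 0 → [-7, -1]
midpoint -4: h = -40 < 0 → [-7, -4]
midpoint -5.5: h = 30.875 > 0 → [-5.5, -4]
midpoint -4.75: h = -12.5781 < 0 → [-5.5, -4.75]
midpoint -5.125: h = 6.9863 > 0 → [-5.125, -4.75]
midpoint -4.9375: h = -3.3167 < 0 → [-5.125, -4.9375]
midpoint -5.03125: h = 1.7022 > 0 → [-5.03125, -4.9375]
midpoint -4.984375: h = -0.8401 < 0 → [-5.03125, -4.984375]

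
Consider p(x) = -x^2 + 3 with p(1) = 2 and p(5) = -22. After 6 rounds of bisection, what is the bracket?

[1.6875, 1.75]

x = 3 gives p = -6, negative; keep [1, 3]
x = 2 gives p = -1, negative; keep [1, 2]
x = 1.5 gives p = 0.75, positive; keep [1.5, 2]
x = 1.75 gives p = -0.0625, negative; keep [1.5, 1.75]
x = 1.625 gives p = 0.3594, positive; keep [1.625, 1.75]
x = 1.6875 gives p = 0.1523, positive; keep [1.6875, 1.75]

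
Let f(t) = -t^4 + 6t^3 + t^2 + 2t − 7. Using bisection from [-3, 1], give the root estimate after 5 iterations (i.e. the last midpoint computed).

0.875

t = -1 gives f = -15, negative; keep [-1, 1]
t = 0 gives f = -7, negative; keep [0, 1]
t = 0.5 gives f = -5.0625, negative; keep [0.5, 1]
t = 0.75 gives f = -2.7227, negative; keep [0.75, 1]
t = 0.875 gives f = -1.051, negative; keep [0.875, 1]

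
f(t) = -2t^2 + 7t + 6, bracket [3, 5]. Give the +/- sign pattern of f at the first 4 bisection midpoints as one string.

+--+

t = 4 gives f = 2, positive; keep [4, 5]
t = 4.5 gives f = -3, negative; keep [4, 4.5]
t = 4.25 gives f = -0.375, negative; keep [4, 4.25]
t = 4.125 gives f = 0.8438, positive; keep [4.125, 4.25]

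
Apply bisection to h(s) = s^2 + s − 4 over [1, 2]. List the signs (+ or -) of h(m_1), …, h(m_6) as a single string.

-+++--

midpoint 1.5: h = -0.25 < 0 → [1.5, 2]
midpoint 1.75: h = 0.8125 > 0 → [1.5, 1.75]
midpoint 1.625: h = 0.265625 > 0 → [1.5, 1.625]
midpoint 1.5625: h = 0.0039 > 0 → [1.5, 1.5625]
midpoint 1.53125: h = -0.124 < 0 → [1.53125, 1.5625]
midpoint 1.546875: h = -0.0603 < 0 → [1.546875, 1.5625]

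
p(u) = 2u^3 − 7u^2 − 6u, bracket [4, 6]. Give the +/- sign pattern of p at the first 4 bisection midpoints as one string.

m = 5, p(m) = 45 (+); new bracket [4, 5]
m = 4.5, p(m) = 13.5 (+); new bracket [4, 4.5]
m = 4.25, p(m) = 1.59375 (+); new bracket [4, 4.25]
m = 4.125, p(m) = -3.4805 (−); new bracket [4.125, 4.25]

+++-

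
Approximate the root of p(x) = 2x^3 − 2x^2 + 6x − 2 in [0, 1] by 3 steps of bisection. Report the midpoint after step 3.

0.375

p(0.5) = 0.75 > 0, so the root lies in [0, 0.5]
p(0.25) = -0.59375 < 0, so the root lies in [0.25, 0.5]
p(0.375) = 0.074219 > 0, so the root lies in [0.25, 0.375]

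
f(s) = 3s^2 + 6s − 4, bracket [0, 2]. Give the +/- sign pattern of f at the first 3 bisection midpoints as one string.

f(1) = 5 > 0, so the root lies in [0, 1]
f(0.5) = -0.25 < 0, so the root lies in [0.5, 1]
f(0.75) = 2.1875 > 0, so the root lies in [0.5, 0.75]

+-+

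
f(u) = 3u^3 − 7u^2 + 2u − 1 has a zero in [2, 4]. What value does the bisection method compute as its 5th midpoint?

2.0625

f(3) = 23 > 0, so the root lies in [2, 3]
f(2.5) = 7.125 > 0, so the root lies in [2, 2.5]
f(2.25) = 2.234375 > 0, so the root lies in [2, 2.25]
f(2.125) = 0.4277 > 0, so the root lies in [2, 2.125]
f(2.0625) = -0.3313 < 0, so the root lies in [2.0625, 2.125]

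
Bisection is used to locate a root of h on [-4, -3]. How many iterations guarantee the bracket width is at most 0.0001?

Width after n steps is 1/2^n. Need 2^n ≥ 1/0.0001 = 10000.
2^13 = 8192 < 10000 ≤ 2^14 = 16384, so n = 14.

14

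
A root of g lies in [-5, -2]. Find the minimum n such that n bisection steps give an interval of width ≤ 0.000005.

Width after n steps is 3/2^n. Need 2^n ≥ 3/0.000005 = 600000.
2^19 = 524288 < 600000 ≤ 2^20 = 1048576, so n = 20.

20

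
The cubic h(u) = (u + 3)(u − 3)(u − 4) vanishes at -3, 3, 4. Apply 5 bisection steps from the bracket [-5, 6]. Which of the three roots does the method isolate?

h(0.5) = 30.625 > 0, so the root lies in [-5, 0.5]
h(-2.25) = 24.609375 > 0, so the root lies in [-5, -2.25]
h(-3.625) = -31.572266 < 0, so the root lies in [-3.625, -2.25]
h(-2.9375) = 2.5745 > 0, so the root lies in [-3.625, -2.9375]
h(-3.28125) = -12.8631 < 0, so the root lies in [-3.28125, -2.9375]

-3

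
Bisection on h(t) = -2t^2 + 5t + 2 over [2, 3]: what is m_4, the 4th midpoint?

h(2.5) = 2 > 0, so the root lies in [2.5, 3]
h(2.75) = 0.625 > 0, so the root lies in [2.75, 3]
h(2.875) = -0.15625 < 0, so the root lies in [2.75, 2.875]
h(2.8125) = 0.2422 > 0, so the root lies in [2.8125, 2.875]

2.8125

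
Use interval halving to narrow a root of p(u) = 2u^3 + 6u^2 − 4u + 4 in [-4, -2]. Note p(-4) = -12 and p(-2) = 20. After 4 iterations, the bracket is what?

midpoint -3: p = 16 > 0 → [-4, -3]
midpoint -3.5: p = 5.75 > 0 → [-4, -3.5]
midpoint -3.75: p = -2.09375 < 0 → [-3.75, -3.5]
midpoint -3.625: p = 2.0742 > 0 → [-3.75, -3.625]

[-3.75, -3.625]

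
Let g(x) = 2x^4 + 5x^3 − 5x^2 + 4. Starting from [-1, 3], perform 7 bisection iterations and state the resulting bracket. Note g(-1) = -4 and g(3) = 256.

m = 1, g(m) = 6 (+); new bracket [-1, 1]
m = 0, g(m) = 4 (+); new bracket [-1, 0]
m = -0.5, g(m) = 2.25 (+); new bracket [-1, -0.5]
m = -0.75, g(m) = -0.2891 (−); new bracket [-0.75, -0.5]
m = -0.625, g(m) = 1.1313 (+); new bracket [-0.75, -0.625]
m = -0.6875, g(m) = 0.4588 (+); new bracket [-0.75, -0.6875]
m = -0.71875, g(m) = 0.0942 (+); new bracket [-0.75, -0.71875]

[-0.75, -0.71875]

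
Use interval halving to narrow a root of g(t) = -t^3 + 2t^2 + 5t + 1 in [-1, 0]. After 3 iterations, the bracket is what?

[-0.25, -0.125]

midpoint -0.5: g = -0.875 < 0 → [-0.5, 0]
midpoint -0.25: g = -0.109375 < 0 → [-0.25, 0]
midpoint -0.125: g = 0.408203 > 0 → [-0.25, -0.125]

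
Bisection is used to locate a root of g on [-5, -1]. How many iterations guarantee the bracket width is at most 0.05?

7

Width after n steps is 4/2^n. Need 2^n ≥ 4/0.05 = 80.
2^6 = 64 < 80 ≤ 2^7 = 128, so n = 7.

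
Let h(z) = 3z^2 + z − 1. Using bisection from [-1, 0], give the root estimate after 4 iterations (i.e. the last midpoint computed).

m = -0.5, h(m) = -0.75 (−); new bracket [-1, -0.5]
m = -0.75, h(m) = -0.0625 (−); new bracket [-1, -0.75]
m = -0.875, h(m) = 0.421875 (+); new bracket [-0.875, -0.75]
m = -0.8125, h(m) = 0.168 (+); new bracket [-0.8125, -0.75]

-0.8125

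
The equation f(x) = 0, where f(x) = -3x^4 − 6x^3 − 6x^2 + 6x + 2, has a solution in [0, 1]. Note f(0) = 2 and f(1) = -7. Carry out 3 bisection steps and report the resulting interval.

[0.625, 0.75]

m = 0.5, f(m) = 2.5625 (+); new bracket [0.5, 1]
m = 0.75, f(m) = -0.355469 (−); new bracket [0.5, 0.75]
m = 0.625, f(m) = 1.483643 (+); new bracket [0.625, 0.75]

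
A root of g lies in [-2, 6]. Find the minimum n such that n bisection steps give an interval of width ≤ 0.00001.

Width after n steps is 8/2^n. Need 2^n ≥ 8/0.00001 = 800000.
2^19 = 524288 < 800000 ≤ 2^20 = 1048576, so n = 20.

20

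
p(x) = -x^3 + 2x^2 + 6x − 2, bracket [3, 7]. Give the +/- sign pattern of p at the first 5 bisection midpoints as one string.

m = 5, p(m) = -47 (−); new bracket [3, 5]
m = 4, p(m) = -10 (−); new bracket [3, 4]
m = 3.5, p(m) = 0.625 (+); new bracket [3.5, 4]
m = 3.75, p(m) = -4.1094 (−); new bracket [3.5, 3.75]
m = 3.625, p(m) = -1.6035 (−); new bracket [3.5, 3.625]

--+--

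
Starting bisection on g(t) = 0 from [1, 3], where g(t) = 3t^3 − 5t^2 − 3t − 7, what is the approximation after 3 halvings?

t = 2 gives g = -9, negative; keep [2, 3]
t = 2.5 gives g = 1.125, positive; keep [2, 2.5]
t = 2.25 gives g = -4.890625, negative; keep [2.25, 2.5]

2.25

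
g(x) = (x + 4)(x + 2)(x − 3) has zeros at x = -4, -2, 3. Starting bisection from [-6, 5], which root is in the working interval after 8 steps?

midpoint -0.5: g = -18.375 < 0 → [-0.5, 5]
midpoint 2.25: g = -19.921875 < 0 → [2.25, 5]
midpoint 3.625: g = 26.806641 > 0 → [2.25, 3.625]
midpoint 2.9375: g = -2.1409 < 0 → [2.9375, 3.625]
midpoint 3.28125: g = 10.8152 > 0 → [2.9375, 3.28125]
midpoint 3.109375: g = 3.973 > 0 → [2.9375, 3.109375]
midpoint 3.0234375: g = 0.8269 > 0 → [2.9375, 3.0234375]
midpoint 2.98046875: g = -0.679 < 0 → [2.98046875, 3.0234375]

3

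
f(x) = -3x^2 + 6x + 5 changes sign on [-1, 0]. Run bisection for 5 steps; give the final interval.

x = -0.5 gives f = 1.25, positive; keep [-1, -0.5]
x = -0.75 gives f = -1.1875, negative; keep [-0.75, -0.5]
x = -0.625 gives f = 0.078125, positive; keep [-0.75, -0.625]
x = -0.6875 gives f = -0.543, negative; keep [-0.6875, -0.625]
x = -0.65625 gives f = -0.2295, negative; keep [-0.65625, -0.625]

[-0.65625, -0.625]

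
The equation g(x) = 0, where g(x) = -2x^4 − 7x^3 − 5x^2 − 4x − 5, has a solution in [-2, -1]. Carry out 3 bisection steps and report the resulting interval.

midpoint -1.5: g = 3.25 > 0 → [-1.5, -1]
midpoint -1.25: g = 0.976562 > 0 → [-1.25, -1]
midpoint -1.125: g = -0.064941 < 0 → [-1.25, -1.125]

[-1.25, -1.125]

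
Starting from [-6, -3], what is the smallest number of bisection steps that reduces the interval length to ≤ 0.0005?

13

Width after n steps is 3/2^n. Need 2^n ≥ 3/0.0005 = 6000.
2^12 = 4096 < 6000 ≤ 2^13 = 8192, so n = 13.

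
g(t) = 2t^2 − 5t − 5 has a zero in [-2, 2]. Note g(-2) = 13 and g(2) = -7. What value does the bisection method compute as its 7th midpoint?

m = 0, g(m) = -5 (−); new bracket [-2, 0]
m = -1, g(m) = 2 (+); new bracket [-1, 0]
m = -0.5, g(m) = -2 (−); new bracket [-1, -0.5]
m = -0.75, g(m) = -0.125 (−); new bracket [-1, -0.75]
m = -0.875, g(m) = 0.9062 (+); new bracket [-0.875, -0.75]
m = -0.8125, g(m) = 0.3828 (+); new bracket [-0.8125, -0.75]
m = -0.78125, g(m) = 0.127 (+); new bracket [-0.78125, -0.75]

-0.78125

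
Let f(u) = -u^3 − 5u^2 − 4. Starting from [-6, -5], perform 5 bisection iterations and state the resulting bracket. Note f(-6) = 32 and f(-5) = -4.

[-5.15625, -5.125]

u = -5.5 gives f = 11.125, positive; keep [-5.5, -5]
u = -5.25 gives f = 2.890625, positive; keep [-5.25, -5]
u = -5.125 gives f = -0.716797, negative; keep [-5.25, -5.125]
u = -5.1875 gives f = 1.0457, positive; keep [-5.1875, -5.125]
u = -5.15625 gives f = 0.1542, positive; keep [-5.15625, -5.125]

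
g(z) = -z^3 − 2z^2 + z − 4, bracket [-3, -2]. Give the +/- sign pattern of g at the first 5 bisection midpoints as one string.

g(-2.5) = -3.375 < 0, so the root lies in [-3, -2.5]
g(-2.75) = -1.078125 < 0, so the root lies in [-3, -2.75]
g(-2.875) = 0.357422 > 0, so the root lies in [-2.875, -2.75]
g(-2.8125) = -0.3855 < 0, so the root lies in [-2.875, -2.8125]
g(-2.84375) = -0.0204 < 0, so the root lies in [-2.875, -2.84375]

--+--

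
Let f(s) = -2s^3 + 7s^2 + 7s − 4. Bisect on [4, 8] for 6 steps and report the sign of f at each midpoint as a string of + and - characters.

s = 6 gives f = -142, negative; keep [4, 6]
s = 5 gives f = -44, negative; keep [4, 5]
s = 4.5 gives f = -13, negative; keep [4, 4.5]
s = 4.25 gives f = -1.3438, negative; keep [4, 4.25]
s = 4.125 gives f = 3.6055, positive; keep [4.125, 4.25]
s = 4.1875 gives f = 1.2017, positive; keep [4.1875, 4.25]

----++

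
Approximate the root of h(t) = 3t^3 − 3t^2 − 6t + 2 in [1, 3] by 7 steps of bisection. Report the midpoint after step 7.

t = 2 gives h = 2, positive; keep [1, 2]
t = 1.5 gives h = -3.625, negative; keep [1.5, 2]
t = 1.75 gives h = -1.609375, negative; keep [1.75, 2]
t = 1.875 gives h = -0.0215, negative; keep [1.875, 2]
t = 1.9375 gives h = 0.9329, positive; keep [1.875, 1.9375]
t = 1.90625 gives h = 0.4419, positive; keep [1.875, 1.90625]
t = 1.890625 gives h = 0.2068, positive; keep [1.875, 1.890625]

1.890625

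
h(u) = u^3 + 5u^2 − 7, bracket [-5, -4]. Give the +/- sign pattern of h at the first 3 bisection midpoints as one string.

+-+

m = -4.5, h(m) = 3.125 (+); new bracket [-5, -4.5]
m = -4.75, h(m) = -1.359375 (−); new bracket [-4.75, -4.5]
m = -4.625, h(m) = 1.021484 (+); new bracket [-4.75, -4.625]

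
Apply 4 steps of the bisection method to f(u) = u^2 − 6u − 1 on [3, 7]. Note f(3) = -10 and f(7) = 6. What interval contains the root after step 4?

[6, 6.25]

m = 5, f(m) = -6 (−); new bracket [5, 7]
m = 6, f(m) = -1 (−); new bracket [6, 7]
m = 6.5, f(m) = 2.25 (+); new bracket [6, 6.5]
m = 6.25, f(m) = 0.5625 (+); new bracket [6, 6.25]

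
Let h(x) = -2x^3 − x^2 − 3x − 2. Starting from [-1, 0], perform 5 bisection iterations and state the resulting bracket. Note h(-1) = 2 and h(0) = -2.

[-0.65625, -0.625]

x = -0.5 gives h = -0.5, negative; keep [-1, -0.5]
x = -0.75 gives h = 0.53125, positive; keep [-0.75, -0.5]
x = -0.625 gives h = -0.027344, negative; keep [-0.75, -0.625]
x = -0.6875 gives h = 0.2397, positive; keep [-0.6875, -0.625]
x = -0.65625 gives h = 0.1033, positive; keep [-0.65625, -0.625]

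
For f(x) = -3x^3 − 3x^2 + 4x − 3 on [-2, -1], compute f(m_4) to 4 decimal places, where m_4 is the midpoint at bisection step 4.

f(-1.5) = -5.625 < 0, so the root lies in [-2, -1.5]
f(-1.75) = -3.109375 < 0, so the root lies in [-2, -1.75]
f(-1.875) = -1.271484 < 0, so the root lies in [-2, -1.875]
f(-1.9375) = -0.1921 < 0, so the root lies in [-2, -1.9375]

-0.1921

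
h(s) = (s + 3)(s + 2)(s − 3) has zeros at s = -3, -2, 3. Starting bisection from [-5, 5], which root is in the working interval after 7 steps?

3

s = 0 gives h = -18, negative; keep [0, 5]
s = 2.5 gives h = -12.375, negative; keep [2.5, 5]
s = 3.75 gives h = 29.109375, positive; keep [2.5, 3.75]
s = 3.125 gives h = 3.9238, positive; keep [2.5, 3.125]
s = 2.8125 gives h = -5.2449, negative; keep [2.8125, 3.125]
s = 2.96875 gives h = -0.9268, negative; keep [2.96875, 3.125]
s = 3.046875 gives h = 1.4305, positive; keep [2.96875, 3.046875]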